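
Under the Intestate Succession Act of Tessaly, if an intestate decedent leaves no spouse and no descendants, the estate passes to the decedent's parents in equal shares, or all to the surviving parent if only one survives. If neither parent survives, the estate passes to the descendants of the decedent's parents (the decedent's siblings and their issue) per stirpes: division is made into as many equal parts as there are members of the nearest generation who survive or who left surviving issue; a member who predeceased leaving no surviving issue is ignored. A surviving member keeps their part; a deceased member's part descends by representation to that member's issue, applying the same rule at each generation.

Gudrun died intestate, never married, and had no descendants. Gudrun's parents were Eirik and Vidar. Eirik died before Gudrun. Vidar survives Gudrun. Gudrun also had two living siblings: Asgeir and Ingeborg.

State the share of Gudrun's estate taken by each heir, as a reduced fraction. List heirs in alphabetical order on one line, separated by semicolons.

Only one parent, Vidar, survives, so Vidar takes the entire estate. The siblings take nothing because a surviving parent has priority.

Vidar 1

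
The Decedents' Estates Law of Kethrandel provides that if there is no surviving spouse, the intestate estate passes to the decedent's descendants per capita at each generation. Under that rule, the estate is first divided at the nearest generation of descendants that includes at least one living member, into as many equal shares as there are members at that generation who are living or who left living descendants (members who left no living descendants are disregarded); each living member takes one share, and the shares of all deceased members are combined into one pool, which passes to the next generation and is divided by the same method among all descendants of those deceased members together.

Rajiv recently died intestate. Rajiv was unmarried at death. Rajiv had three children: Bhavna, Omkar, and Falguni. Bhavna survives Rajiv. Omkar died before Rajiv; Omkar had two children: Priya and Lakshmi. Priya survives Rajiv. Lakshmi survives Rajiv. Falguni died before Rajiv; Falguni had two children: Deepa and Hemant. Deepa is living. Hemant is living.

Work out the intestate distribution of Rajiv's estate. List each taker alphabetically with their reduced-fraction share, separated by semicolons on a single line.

There is no surviving spouse, so the entire estate passes to Rajiv's descendants per capita at each generation.
At generation 1 (Bhavna, Omkar, Falguni) there are 3 shares of (1)/3 = 1/3 each.
Living: Bhavna — each takes 1/3.
Deceased: Omkar and Falguni. Their combined 2/3 is pooled and carried to generation 2.
At generation 2 (Priya, Lakshmi, Deepa, Hemant) there are 4 shares of (2/3)/4 = 1/6 each.
Living: Priya, Lakshmi, Deepa, and Hemant — each takes 1/6.

Bhavna 1/3; Deepa 1/6; Hemant 1/6; Lakshmi 1/6; Priya 1/6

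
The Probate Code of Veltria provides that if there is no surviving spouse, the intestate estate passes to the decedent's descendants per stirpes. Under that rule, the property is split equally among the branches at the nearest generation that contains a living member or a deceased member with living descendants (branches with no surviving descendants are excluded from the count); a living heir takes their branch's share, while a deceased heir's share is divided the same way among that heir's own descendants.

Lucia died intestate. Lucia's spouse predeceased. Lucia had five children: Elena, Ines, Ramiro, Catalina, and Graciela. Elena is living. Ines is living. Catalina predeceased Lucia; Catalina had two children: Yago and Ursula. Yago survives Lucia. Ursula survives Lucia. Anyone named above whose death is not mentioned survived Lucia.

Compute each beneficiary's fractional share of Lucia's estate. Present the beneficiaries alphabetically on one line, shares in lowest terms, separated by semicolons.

There is no surviving spouse, so the entire estate passes to Lucia's descendants per stirpes.
The estate is divided into 5 equal shares of 1/5 among Elena, Ines, Ramiro, Catalina, Graciela.
Elena is living and takes 1/5.
Ines is living and takes 1/5.
Ramiro is living and takes 1/5.
Catalina predeceased; the 1/5 allotted to Catalina's branch passes to Catalina's issue by representation.
The 1/5 is divided into 2 equal shares of 1/10 among Yago, Ursula.
Yago is living and takes 1/10.
Ursula is living and takes 1/10.
Graciela is living and takes 1/5.

Elena 1/5; Graciela 1/5; Ines 1/5; Ramiro 1/5; Ursula 1/10; Yago 1/10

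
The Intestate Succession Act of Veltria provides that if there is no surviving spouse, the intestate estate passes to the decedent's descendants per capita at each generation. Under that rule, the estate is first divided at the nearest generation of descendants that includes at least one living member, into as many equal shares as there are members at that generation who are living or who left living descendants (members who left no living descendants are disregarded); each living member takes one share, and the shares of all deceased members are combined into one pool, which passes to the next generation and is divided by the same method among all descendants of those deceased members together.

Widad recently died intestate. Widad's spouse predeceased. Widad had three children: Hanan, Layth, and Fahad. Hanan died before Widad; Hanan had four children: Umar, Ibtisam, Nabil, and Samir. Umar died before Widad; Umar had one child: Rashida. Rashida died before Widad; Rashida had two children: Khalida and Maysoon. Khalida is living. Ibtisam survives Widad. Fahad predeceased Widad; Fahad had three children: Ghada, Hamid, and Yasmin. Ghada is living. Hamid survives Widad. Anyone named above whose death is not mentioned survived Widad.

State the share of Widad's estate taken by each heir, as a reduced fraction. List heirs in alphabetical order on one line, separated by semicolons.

There is no surviving spouse, so the entire estate passes to Widad's descendants per capita at each generation.
At generation 1 (Hanan, Layth, Fahad) there are 3 shares of (1)/3 = 1/3 each.
Living: Layth — each takes 1/3.
Deceased: Hanan and Fahad. Their combined 2/3 is pooled and carried to generation 2.
At generation 2 (Umar, Ibtisam, Nabil, Samir, Ghada, Hamid, Yasmin) there are 7 shares of (2/3)/7 = 2/21 each.
Living: Ibtisam, Nabil, Samir, Ghada, Hamid, and Yasmin — each takes 2/21.
Deceased: Umar. That 2/21 share is carried to generation 3.
At generation 3 (Rashida) there are 1 shares of (2/21)/1 = 2/21 each.
Deceased: Rashida. That 2/21 share is carried to generation 4.
At generation 4 (Khalida, Maysoon) there are 2 shares of (2/21)/2 = 1/21 each.
Living: Khalida and Maysoon — each takes 1/21.

Ghada 2/21; Hamid 2/21; Ibtisam 2/21; Khalida 1/21; Layth 1/3; Maysoon 1/21; Nabil 2/21; Samir 2/21; Yasmin 2/21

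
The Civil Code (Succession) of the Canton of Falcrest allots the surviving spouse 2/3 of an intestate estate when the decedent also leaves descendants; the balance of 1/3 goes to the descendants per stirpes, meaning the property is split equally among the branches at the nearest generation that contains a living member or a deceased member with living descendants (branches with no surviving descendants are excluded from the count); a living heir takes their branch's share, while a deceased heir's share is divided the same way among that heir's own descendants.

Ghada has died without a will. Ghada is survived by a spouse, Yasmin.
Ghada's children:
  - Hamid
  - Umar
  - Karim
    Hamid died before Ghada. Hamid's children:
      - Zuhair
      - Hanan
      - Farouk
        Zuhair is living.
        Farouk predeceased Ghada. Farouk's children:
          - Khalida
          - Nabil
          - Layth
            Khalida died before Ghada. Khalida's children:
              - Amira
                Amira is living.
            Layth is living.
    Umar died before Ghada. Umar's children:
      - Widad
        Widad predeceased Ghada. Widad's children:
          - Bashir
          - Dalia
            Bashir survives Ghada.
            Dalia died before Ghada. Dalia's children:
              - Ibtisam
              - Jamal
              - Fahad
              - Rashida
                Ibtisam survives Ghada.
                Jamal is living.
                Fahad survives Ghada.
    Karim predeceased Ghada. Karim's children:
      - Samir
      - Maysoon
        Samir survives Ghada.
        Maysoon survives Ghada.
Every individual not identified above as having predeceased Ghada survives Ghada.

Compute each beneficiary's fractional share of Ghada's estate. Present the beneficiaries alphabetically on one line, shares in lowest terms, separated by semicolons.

Amira 1/81; Bashir 1/18; Fahad 1/72; Hanan 1/27; Ibtisam 1/72; Jamal 1/72; Layth 1/81; Maysoon 1/18; Nabil 1/81; Rashida 1/72; Samir 1/18; Yasmin 2/3; Zuhair 1/27

Yasmin, as surviving spouse, takes 2/3.
The remaining 1/3 passes to Ghada's descendants per stirpes.
The 1/3 is divided into 3 equal shares of 1/9 among Hamid, Umar, Karim.
Hamid predeceased; the 1/9 allotted to Hamid's branch passes to Hamid's issue by representation.
The 1/9 is divided into 3 equal shares of 1/27 among Zuhair, Hanan, Farouk.
Zuhair is living and takes 1/27.
Hanan is living and takes 1/27.
Farouk predeceased; the 1/27 allotted to Farouk's branch passes to Farouk's issue by representation.
The 1/27 is divided into 3 equal shares of 1/81 among Khalida, Nabil, Layth.
Khalida predeceased; the 1/81 allotted to Khalida's branch passes to Khalida's issue by representation.
Amira is the sole taker at this level and receives the full 1/81.
Nabil is living and takes 1/81.
Layth is living and takes 1/81.
Umar predeceased; the 1/9 allotted to Umar's branch passes to Umar's issue by representation.
Widad's line is the sole branch at this level, so the full 1/9 passes to Widad's issue by representation.
The 1/9 is divided into 2 equal shares of 1/18 among Bashir, Dalia.
Bashir is living and takes 1/18.
Dalia predeceased; the 1/18 allotted to Dalia's branch passes to Dalia's issue by representation.
The 1/18 is divided into 4 equal shares of 1/72 among Ibtisam, Jamal, Fahad, Rashida.
Ibtisam is living and takes 1/72.
Jamal is living and takes 1/72.
Fahad is living and takes 1/72.
Rashida is living and takes 1/72.
Karim predeceased; the 1/9 allotted to Karim's branch passes to Karim's issue by representation.
The 1/9 is divided into 2 equal shares of 1/18 among Samir, Maysoon.
Samir is living and takes 1/18.
Maysoon is living and takes 1/18.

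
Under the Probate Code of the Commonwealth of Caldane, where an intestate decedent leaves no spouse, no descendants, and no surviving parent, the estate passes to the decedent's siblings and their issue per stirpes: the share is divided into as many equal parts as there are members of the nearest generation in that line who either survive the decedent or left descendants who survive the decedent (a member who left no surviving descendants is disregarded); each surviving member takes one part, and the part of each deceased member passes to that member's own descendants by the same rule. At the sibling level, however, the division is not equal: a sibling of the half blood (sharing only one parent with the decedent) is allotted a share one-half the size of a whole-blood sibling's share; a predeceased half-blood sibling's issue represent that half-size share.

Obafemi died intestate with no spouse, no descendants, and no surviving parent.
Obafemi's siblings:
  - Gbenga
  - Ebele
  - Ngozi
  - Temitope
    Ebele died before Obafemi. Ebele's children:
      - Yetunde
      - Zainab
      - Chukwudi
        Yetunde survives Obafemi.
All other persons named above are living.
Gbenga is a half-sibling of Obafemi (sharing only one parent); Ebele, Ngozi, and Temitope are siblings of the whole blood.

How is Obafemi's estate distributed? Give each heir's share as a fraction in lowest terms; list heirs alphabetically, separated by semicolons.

Chukwudi 2/21; Gbenga 1/7; Ngozi 2/7; Temitope 2/7; Yetunde 2/21; Zainab 2/21

No spouse, descendants, or parent survives, so the estate passes to Obafemi's siblings per stirpes.
Half-blood siblings count for one-half the weight of whole-blood siblings at the initial division.
Dividing 1 in proportion to weights (total weight 7/2): Gbenga (weight 1/2) → 1/7; Ebele (weight 1) → 2/7; Ngozi (weight 1) → 2/7; Temitope (weight 1) → 2/7.
Gbenga is living and takes 1/7.
Ebele predeceased; the 2/7 allotted to Ebele's branch passes to Ebele's issue by representation.
The 2/7 is divided into 3 equal shares of 2/21 among Yetunde, Zainab, Chukwudi.
Yetunde is living and takes 2/21.
Zainab is living and takes 2/21.
Chukwudi is living and takes 2/21.
Ngozi is living and takes 2/7.
Temitope is living and takes 2/7.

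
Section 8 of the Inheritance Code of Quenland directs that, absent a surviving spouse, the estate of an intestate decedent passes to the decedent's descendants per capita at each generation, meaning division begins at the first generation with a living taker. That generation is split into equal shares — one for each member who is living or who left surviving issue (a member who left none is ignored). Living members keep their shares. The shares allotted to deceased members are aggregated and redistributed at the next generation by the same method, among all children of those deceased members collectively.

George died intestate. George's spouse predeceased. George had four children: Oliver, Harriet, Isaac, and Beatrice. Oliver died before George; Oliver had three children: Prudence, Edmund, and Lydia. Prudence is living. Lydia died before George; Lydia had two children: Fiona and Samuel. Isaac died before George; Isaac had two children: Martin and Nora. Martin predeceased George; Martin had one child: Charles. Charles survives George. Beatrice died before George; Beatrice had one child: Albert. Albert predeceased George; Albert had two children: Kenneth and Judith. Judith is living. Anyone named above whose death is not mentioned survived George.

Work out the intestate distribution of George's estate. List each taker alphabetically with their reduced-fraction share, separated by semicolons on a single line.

There is no surviving spouse, so the entire estate passes to George's descendants per capita at each generation.
At generation 1 (Oliver, Harriet, Isaac, Beatrice) there are 4 shares of (1)/4 = 1/4 each.
Living: Harriet — each takes 1/4.
Deceased: Oliver, Isaac, and Beatrice. Their combined 3/4 is pooled and carried to generation 2.
At generation 2 (Prudence, Edmund, Lydia, Martin, Nora, Albert) there are 6 shares of (3/4)/6 = 1/8 each.
Living: Prudence, Edmund, and Nora — each takes 1/8.
Deceased: Lydia, Martin, and Albert. Their combined 3/8 is pooled and carried to generation 3.
At generation 3 (Fiona, Samuel, Charles, Kenneth, Judith) there are 5 shares of (3/8)/5 = 3/40 each.
Living: Fiona, Samuel, Charles, Kenneth, and Judith — each takes 3/40.

Charles 3/40; Edmund 1/8; Fiona 3/40; Harriet 1/4; Judith 3/40; Kenneth 3/40; Nora 1/8; Prudence 1/8; Samuel 3/40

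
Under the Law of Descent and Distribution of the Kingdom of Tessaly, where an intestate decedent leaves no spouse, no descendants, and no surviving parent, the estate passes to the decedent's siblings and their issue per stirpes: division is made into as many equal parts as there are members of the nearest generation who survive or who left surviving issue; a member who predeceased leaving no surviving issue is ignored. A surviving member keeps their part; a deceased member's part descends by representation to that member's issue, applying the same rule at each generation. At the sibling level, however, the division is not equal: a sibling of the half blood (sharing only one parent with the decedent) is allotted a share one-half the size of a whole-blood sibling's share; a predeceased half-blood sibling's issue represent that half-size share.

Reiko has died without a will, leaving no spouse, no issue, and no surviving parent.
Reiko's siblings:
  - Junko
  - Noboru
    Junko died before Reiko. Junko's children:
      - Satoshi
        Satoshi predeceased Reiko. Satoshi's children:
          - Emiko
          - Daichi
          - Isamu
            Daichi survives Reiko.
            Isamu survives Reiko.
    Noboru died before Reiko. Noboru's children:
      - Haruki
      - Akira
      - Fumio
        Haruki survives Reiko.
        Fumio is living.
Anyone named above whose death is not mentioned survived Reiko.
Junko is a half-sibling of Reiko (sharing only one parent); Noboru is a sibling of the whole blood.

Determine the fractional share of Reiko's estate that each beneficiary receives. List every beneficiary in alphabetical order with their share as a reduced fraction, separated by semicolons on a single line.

Akira 2/9; Daichi 1/9; Emiko 1/9; Fumio 2/9; Haruki 2/9; Isamu 1/9

No spouse, descendants, or parent survives, so the estate passes to Reiko's siblings per stirpes.
Half-blood siblings count for one-half the weight of whole-blood siblings at the initial division.
Dividing 1 in proportion to weights (total weight 3/2): Junko (weight 1/2) → 1/3; Noboru (weight 1) → 2/3.
Junko predeceased; the 1/3 allotted to Junko's branch passes to Junko's issue by representation.
Satoshi's line is the sole branch at this level, so the full 1/3 passes to Satoshi's issue by representation.
The 1/3 is divided into 3 equal shares of 1/9 among Emiko, Daichi, Isamu.
Emiko is living and takes 1/9.
Daichi is living and takes 1/9.
Isamu is living and takes 1/9.
Noboru predeceased; the 2/3 allotted to Noboru's branch passes to Noboru's issue by representation.
The 2/3 is divided into 3 equal shares of 2/9 among Haruki, Akira, Fumio.
Haruki is living and takes 2/9.
Akira is living and takes 2/9.
Fumio is living and takes 2/9.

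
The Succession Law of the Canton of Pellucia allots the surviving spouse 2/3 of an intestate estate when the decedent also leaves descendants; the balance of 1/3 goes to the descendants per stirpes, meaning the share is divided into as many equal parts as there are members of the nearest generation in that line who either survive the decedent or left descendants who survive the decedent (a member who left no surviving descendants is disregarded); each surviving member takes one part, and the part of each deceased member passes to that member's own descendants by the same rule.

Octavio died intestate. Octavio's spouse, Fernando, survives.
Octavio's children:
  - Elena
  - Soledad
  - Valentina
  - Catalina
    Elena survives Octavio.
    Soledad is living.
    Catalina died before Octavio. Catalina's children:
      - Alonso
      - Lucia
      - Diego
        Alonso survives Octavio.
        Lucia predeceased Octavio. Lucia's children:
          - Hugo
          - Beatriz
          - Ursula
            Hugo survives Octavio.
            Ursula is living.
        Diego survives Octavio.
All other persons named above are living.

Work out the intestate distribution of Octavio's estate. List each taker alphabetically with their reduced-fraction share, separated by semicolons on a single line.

Fernando, as surviving spouse, takes 2/3.
The remaining 1/3 passes to Octavio's descendants per stirpes.
The 1/3 is divided into 4 equal shares of 1/12 among Elena, Soledad, Valentina, Catalina.
Elena is living and takes 1/12.
Soledad is living and takes 1/12.
Valentina is living and takes 1/12.
Catalina predeceased; the 1/12 allotted to Catalina's branch passes to Catalina's issue by representation.
The 1/12 is divided into 3 equal shares of 1/36 among Alonso, Lucia, Diego.
Alonso is living and takes 1/36.
Lucia predeceased; the 1/36 allotted to Lucia's branch passes to Lucia's issue by representation.
The 1/36 is divided into 3 equal shares of 1/108 among Hugo, Beatriz, Ursula.
Hugo is living and takes 1/108.
Beatriz is living and takes 1/108.
Ursula is living and takes 1/108.
Diego is living and takes 1/36.

Alonso 1/36; Beatriz 1/108; Diego 1/36; Elena 1/12; Fernando 2/3; Hugo 1/108; Soledad 1/12; Ursula 1/108; Valentina 1/12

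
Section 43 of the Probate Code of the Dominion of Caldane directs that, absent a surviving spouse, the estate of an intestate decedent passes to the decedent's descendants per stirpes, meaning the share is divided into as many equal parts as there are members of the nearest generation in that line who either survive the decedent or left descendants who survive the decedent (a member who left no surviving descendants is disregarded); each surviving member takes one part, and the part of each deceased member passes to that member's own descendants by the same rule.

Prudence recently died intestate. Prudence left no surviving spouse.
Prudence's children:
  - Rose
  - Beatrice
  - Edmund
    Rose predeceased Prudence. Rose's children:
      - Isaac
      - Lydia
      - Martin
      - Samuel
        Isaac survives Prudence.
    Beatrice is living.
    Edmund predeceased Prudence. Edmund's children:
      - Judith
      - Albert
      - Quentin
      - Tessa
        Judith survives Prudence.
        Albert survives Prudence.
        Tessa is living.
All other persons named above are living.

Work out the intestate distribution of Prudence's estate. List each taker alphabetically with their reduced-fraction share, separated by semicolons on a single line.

There is no surviving spouse, so the entire estate passes to Prudence's descendants per stirpes.
The estate is divided into 3 equal shares of 1/3 among Rose, Beatrice, Edmund.
Rose predeceased; the 1/3 allotted to Rose's branch passes to Rose's issue by representation.
The 1/3 is divided into 4 equal shares of 1/12 among Isaac, Lydia, Martin, Samuel.
Isaac is living and takes 1/12.
Lydia is living and takes 1/12.
Martin is living and takes 1/12.
Samuel is living and takes 1/12.
Beatrice is living and takes 1/3.
Edmund predeceased; the 1/3 allotted to Edmund's branch passes to Edmund's issue by representation.
The 1/3 is divided into 4 equal shares of 1/12 among Judith, Albert, Quentin, Tessa.
Judith is living and takes 1/12.
Albert is living and takes 1/12.
Quentin is living and takes 1/12.
Tessa is living and takes 1/12.

Albert 1/12; Beatrice 1/3; Isaac 1/12; Judith 1/12; Lydia 1/12; Martin 1/12; Quentin 1/12; Samuel 1/12; Tessa 1/12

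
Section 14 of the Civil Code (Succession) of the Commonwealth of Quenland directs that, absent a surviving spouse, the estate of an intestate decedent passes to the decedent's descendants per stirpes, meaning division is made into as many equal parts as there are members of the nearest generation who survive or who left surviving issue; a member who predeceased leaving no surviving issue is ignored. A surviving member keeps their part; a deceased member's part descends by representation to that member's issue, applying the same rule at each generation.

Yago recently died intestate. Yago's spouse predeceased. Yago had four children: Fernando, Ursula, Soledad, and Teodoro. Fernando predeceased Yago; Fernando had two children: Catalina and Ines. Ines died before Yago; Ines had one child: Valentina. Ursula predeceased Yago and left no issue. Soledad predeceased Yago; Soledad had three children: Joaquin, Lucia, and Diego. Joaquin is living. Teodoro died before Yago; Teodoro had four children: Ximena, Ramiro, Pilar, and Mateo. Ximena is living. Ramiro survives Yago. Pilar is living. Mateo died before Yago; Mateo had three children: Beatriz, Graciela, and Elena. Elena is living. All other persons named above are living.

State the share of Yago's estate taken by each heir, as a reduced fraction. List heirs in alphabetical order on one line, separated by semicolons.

There is no surviving spouse, so the entire estate passes to Yago's descendants per stirpes.
Ursula left no surviving issue, so that branch lapses and is disregarded.
The estate is divided into 3 equal shares of 1/3 among Fernando, Soledad, Teodoro.
Fernando predeceased; the 1/3 allotted to Fernando's branch passes to Fernando's issue by representation.
The 1/3 is divided into 2 equal shares of 1/6 among Catalina, Ines.
Catalina is living and takes 1/6.
Ines predeceased; the 1/6 allotted to Ines's branch passes to Ines's issue by representation.
Valentina is the sole taker at this level and receives the full 1/6.
Soledad predeceased; the 1/3 allotted to Soledad's branch passes to Soledad's issue by representation.
The 1/3 is divided into 3 equal shares of 1/9 among Joaquin, Lucia, Diego.
Joaquin is living and takes 1/9.
Lucia is living and takes 1/9.
Diego is living and takes 1/9.
Teodoro predeceased; the 1/3 allotted to Teodoro's branch passes to Teodoro's issue by representation.
The 1/3 is divided into 4 equal shares of 1/12 among Ximena, Ramiro, Pilar, Mateo.
Ximena is living and takes 1/12.
Ramiro is living and takes 1/12.
Pilar is living and takes 1/12.
Mateo predeceased; the 1/12 allotted to Mateo's branch passes to Mateo's issue by representation.
The 1/12 is divided into 3 equal shares of 1/36 among Beatriz, Graciela, Elena.
Beatriz is living and takes 1/36.
Graciela is living and takes 1/36.
Elena is living and takes 1/36.

Beatriz 1/36; Catalina 1/6; Diego 1/9; Elena 1/36; Graciela 1/36; Joaquin 1/9; Lucia 1/9; Pilar 1/12; Ramiro 1/12; Valentina 1/6; Ximena 1/12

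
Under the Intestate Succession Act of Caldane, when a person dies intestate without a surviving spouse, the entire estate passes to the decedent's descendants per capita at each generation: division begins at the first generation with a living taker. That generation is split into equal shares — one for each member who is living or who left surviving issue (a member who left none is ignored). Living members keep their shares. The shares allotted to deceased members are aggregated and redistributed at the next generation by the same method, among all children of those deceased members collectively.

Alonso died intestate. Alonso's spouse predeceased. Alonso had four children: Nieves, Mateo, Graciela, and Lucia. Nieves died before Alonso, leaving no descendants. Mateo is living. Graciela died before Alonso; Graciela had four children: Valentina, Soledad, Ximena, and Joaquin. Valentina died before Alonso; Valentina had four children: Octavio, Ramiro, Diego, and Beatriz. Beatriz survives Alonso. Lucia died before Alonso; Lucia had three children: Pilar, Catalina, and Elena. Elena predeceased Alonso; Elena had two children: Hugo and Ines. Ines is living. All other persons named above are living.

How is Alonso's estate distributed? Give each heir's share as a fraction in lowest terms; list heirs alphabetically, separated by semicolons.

There is no surviving spouse, so the entire estate passes to Alonso's descendants per capita at each generation.
At generation 1 (Mateo, Graciela, Lucia) there are 3 shares of (1)/3 = 1/3 each.
Living: Mateo — each takes 1/3.
Deceased: Graciela and Lucia. Their combined 2/3 is pooled and carried to generation 2.
At generation 2 (Valentina, Soledad, Ximena, Joaquin, Pilar, Catalina, Elena) there are 7 shares of (2/3)/7 = 2/21 each.
Living: Soledad, Ximena, Joaquin, Pilar, and Catalina — each takes 2/21.
Deceased: Valentina and Elena. Their combined 4/21 is pooled and carried to generation 3.
At generation 3 (Octavio, Ramiro, Diego, Beatriz, Hugo, Ines) there are 6 shares of (4/21)/6 = 2/63 each.
Living: Octavio, Ramiro, Diego, Beatriz, Hugo, and Ines — each takes 2/63.

Beatriz 2/63; Catalina 2/21; Diego 2/63; Hugo 2/63; Ines 2/63; Joaquin 2/21; Mateo 1/3; Octavio 2/63; Pilar 2/21; Ramiro 2/63; Soledad 2/21; Ximena 2/21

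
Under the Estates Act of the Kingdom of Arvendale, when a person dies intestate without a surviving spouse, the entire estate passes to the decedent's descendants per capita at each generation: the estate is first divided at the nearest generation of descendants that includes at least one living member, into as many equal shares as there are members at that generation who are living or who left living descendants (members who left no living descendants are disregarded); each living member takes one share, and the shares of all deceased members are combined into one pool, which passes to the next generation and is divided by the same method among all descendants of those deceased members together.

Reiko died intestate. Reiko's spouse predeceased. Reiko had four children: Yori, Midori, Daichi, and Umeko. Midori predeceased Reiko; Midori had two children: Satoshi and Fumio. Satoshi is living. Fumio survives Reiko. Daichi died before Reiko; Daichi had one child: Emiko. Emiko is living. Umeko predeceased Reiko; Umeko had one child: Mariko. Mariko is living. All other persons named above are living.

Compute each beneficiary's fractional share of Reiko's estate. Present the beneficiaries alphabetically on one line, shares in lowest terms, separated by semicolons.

There is no surviving spouse, so the entire estate passes to Reiko's descendants per capita at each generation.
At generation 1 (Yori, Midori, Daichi, Umeko) there are 4 shares of (1)/4 = 1/4 each.
Living: Yori — each takes 1/4.
Deceased: Midori, Daichi, and Umeko. Their combined 3/4 is pooled and carried to generation 2.
At generation 2 (Satoshi, Fumio, Emiko, Mariko) there are 4 shares of (3/4)/4 = 3/16 each.
Living: Satoshi, Fumio, Emiko, and Mariko — each takes 3/16.

Emiko 3/16; Fumio 3/16; Mariko 3/16; Satoshi 3/16; Yori 1/4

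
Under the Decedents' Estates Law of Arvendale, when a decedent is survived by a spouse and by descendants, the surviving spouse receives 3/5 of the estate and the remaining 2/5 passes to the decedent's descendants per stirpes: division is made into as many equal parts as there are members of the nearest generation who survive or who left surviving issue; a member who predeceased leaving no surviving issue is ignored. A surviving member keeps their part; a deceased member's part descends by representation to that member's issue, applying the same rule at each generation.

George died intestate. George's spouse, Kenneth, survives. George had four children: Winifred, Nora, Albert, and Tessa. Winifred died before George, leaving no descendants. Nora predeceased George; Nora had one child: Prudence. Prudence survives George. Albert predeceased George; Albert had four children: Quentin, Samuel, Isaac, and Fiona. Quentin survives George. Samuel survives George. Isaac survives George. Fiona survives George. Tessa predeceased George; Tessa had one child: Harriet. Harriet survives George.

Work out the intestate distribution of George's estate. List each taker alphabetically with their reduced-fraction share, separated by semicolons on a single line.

Kenneth, as surviving spouse, takes 3/5.
The remaining 2/5 passes to George's descendants per stirpes.
Winifred left no surviving issue, so that branch lapses and is disregarded.
The 2/5 is divided into 3 equal shares of 2/15 among Nora, Albert, Tessa.
Nora predeceased; the 2/15 allotted to Nora's branch passes to Nora's issue by representation.
Prudence is the sole taker at this level and receives the full 2/15.
Albert predeceased; the 2/15 allotted to Albert's branch passes to Albert's issue by representation.
The 2/15 is divided into 4 equal shares of 1/30 among Quentin, Samuel, Isaac, Fiona.
Quentin is living and takes 1/30.
Samuel is living and takes 1/30.
Isaac is living and takes 1/30.
Fiona is living and takes 1/30.
Tessa predeceased; the 2/15 allotted to Tessa's branch passes to Tessa's issue by representation.
Harriet is the sole taker at this level and receives the full 2/15.

Fiona 1/30; Harriet 2/15; Isaac 1/30; Kenneth 3/5; Prudence 2/15; Quentin 1/30; Samuel 1/30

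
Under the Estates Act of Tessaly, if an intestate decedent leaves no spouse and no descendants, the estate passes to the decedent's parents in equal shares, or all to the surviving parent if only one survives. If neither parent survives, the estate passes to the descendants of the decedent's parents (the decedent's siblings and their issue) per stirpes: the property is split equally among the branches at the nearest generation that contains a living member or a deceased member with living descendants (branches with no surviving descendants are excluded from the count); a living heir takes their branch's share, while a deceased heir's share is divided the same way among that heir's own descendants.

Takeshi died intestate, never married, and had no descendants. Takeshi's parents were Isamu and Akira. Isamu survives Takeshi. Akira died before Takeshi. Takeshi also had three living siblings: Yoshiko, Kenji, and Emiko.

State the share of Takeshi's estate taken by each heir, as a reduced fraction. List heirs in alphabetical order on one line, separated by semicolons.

Isamu 1

Only one parent, Isamu, survives, so Isamu takes the entire estate. The siblings take nothing because a surviving parent has priority.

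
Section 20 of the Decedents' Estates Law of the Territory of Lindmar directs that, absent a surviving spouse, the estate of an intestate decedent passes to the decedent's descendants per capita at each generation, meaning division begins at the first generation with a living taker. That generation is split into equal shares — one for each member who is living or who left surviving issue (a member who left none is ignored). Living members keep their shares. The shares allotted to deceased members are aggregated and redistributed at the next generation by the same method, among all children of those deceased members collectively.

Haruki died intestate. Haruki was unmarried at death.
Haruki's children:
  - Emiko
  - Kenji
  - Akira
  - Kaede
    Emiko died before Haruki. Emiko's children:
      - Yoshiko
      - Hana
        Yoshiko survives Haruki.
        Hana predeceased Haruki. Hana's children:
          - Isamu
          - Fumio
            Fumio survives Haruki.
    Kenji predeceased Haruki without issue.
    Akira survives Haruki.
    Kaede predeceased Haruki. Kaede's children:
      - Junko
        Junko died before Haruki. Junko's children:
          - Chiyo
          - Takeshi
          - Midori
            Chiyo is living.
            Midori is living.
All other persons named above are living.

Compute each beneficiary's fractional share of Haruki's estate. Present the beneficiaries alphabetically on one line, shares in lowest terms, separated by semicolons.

There is no surviving spouse, so the entire estate passes to Haruki's descendants per capita at each generation.
At generation 1 (Emiko, Akira, Kaede) there are 3 shares of (1)/3 = 1/3 each.
Living: Akira — each takes 1/3.
Deceased: Emiko and Kaede. Their combined 2/3 is pooled and carried to generation 2.
At generation 2 (Yoshiko, Hana, Junko) there are 3 shares of (2/3)/3 = 2/9 each.
Living: Yoshiko — each takes 2/9.
Deceased: Hana and Junko. Their combined 4/9 is pooled and carried to generation 3.
At generation 3 (Isamu, Fumio, Chiyo, Takeshi, Midori) there are 5 shares of (4/9)/5 = 4/45 each.
Living: Isamu, Fumio, Chiyo, Takeshi, and Midori — each takes 4/45.

Akira 1/3; Chiyo 4/45; Fumio 4/45; Isamu 4/45; Midori 4/45; Takeshi 4/45; Yoshiko 2/9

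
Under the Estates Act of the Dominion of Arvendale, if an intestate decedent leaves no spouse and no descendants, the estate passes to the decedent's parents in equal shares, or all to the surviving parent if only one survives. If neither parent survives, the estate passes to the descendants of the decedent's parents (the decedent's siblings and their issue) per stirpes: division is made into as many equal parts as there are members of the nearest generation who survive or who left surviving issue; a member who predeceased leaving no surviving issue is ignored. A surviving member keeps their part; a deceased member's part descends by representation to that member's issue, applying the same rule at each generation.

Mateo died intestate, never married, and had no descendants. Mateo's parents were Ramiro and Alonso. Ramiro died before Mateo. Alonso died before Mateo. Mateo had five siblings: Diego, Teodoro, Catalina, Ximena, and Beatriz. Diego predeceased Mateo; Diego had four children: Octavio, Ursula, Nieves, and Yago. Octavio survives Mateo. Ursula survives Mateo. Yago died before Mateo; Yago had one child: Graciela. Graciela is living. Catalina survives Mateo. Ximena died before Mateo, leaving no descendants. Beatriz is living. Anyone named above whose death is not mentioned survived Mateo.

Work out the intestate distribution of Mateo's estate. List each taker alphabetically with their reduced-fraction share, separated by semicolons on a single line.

Neither parent survives and there are no descendants, so the estate passes to Mateo's siblings and their issue per stirpes.
Ximena left no surviving issue, so that branch lapses and is disregarded.
The estate is divided into 4 equal shares of 1/4 among Diego, Teodoro, Catalina, Beatriz.
Diego predeceased; the 1/4 allotted to Diego's branch passes to Diego's issue by representation.
The 1/4 is divided into 4 equal shares of 1/16 among Octavio, Ursula, Nieves, Yago.
Octavio is living and takes 1/16.
Ursula is living and takes 1/16.
Nieves is living and takes 1/16.
Yago predeceased; the 1/16 allotted to Yago's branch passes to Yago's issue by representation.
Graciela is the sole taker at this level and receives the full 1/16.
Teodoro is living and takes 1/4.
Catalina is living and takes 1/4.
Beatriz is living and takes 1/4.

Beatriz 1/4; Catalina 1/4; Graciela 1/16; Nieves 1/16; Octavio 1/16; Teodoro 1/4; Ursula 1/16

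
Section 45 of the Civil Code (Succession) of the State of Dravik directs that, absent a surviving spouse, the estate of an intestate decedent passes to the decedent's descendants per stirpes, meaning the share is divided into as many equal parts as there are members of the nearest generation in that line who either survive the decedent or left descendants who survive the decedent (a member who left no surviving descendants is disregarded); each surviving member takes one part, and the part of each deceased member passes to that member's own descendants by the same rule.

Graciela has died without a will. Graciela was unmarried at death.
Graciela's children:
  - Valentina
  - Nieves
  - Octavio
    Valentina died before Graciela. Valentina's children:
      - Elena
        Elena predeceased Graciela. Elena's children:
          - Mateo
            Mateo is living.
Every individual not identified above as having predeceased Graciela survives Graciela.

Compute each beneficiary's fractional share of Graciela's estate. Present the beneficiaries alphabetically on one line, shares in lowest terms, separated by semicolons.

There is no surviving spouse, so the entire estate passes to Graciela's descendants per stirpes.
The estate is divided into 3 equal shares of 1/3 among Valentina, Nieves, Octavio.
Valentina predeceased; the 1/3 allotted to Valentina's branch passes to Valentina's issue by representation.
Elena's line is the sole branch at this level, so the full 1/3 passes to Elena's issue by representation.
Mateo is the sole taker at this level and receives the full 1/3.
Nieves is living and takes 1/3.
Octavio is living and takes 1/3.

Mateo 1/3; Nieves 1/3; Octavio 1/3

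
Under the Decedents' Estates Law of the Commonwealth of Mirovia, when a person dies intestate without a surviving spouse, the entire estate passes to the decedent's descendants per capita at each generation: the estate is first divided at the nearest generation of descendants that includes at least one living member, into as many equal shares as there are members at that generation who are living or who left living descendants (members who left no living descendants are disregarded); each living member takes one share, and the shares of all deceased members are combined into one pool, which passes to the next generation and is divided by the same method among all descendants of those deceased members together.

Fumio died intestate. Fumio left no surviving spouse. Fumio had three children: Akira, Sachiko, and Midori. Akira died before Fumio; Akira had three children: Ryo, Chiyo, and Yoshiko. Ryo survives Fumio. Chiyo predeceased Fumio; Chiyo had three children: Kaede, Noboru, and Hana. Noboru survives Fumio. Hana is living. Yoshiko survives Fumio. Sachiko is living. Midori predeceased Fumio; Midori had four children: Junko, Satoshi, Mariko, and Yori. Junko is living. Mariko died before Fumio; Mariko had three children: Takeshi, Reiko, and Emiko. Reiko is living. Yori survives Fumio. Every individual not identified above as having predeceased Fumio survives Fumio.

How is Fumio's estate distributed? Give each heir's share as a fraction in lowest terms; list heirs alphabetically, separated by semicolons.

Emiko 2/63; Hana 2/63; Junko 2/21; Kaede 2/63; Noboru 2/63; Reiko 2/63; Ryo 2/21; Sachiko 1/3; Satoshi 2/21; Takeshi 2/63; Yori 2/21; Yoshiko 2/21

There is no surviving spouse, so the entire estate passes to Fumio's descendants per capita at each generation.
At generation 1 (Akira, Sachiko, Midori) there are 3 shares of (1)/3 = 1/3 each.
Living: Sachiko — each takes 1/3.
Deceased: Akira and Midori. Their combined 2/3 is pooled and carried to generation 2.
At generation 2 (Ryo, Chiyo, Yoshiko, Junko, Satoshi, Mariko, Yori) there are 7 shares of (2/3)/7 = 2/21 each.
Living: Ryo, Yoshiko, Junko, Satoshi, and Yori — each takes 2/21.
Deceased: Chiyo and Mariko. Their combined 4/21 is pooled and carried to generation 3.
At generation 3 (Kaede, Noboru, Hana, Takeshi, Reiko, Emiko) there are 6 shares of (4/21)/6 = 2/63 each.
Living: Kaede, Noboru, Hana, Takeshi, Reiko, and Emiko — each takes 2/63.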